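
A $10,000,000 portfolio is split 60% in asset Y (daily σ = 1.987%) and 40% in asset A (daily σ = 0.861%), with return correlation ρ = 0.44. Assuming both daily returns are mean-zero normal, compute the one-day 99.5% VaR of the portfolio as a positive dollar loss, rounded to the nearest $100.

$355,200

σ_p² = 0.6²·1.987² + 0.4²·0.861² + 2·0.44·0.6·0.4·1.987·0.861 = 1.9013 (%²).
σ_p = √1.9013 = 1.379%.
At 99.5%, z = 2.576.
VaR = 2.576 × 1.379% = 3.552%; on $10,000,000 that is $355,200.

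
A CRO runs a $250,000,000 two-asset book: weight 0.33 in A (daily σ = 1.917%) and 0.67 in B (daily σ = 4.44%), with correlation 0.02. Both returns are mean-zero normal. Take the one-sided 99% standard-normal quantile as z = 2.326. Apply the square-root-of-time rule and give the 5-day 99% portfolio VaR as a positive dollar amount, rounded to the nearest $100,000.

$39,700,000

σ_p = √(0.33²·1.917² + 0.67²·4.44² + 2·0.02·0.33·0.67·1.917·4.44) = 3.054%.
σ_{5d} = 3.054% × √5 = 6.829%.
VaR = 2.326 × 6.829% = 15.884%; on $250,000,000 that is $39,710,000.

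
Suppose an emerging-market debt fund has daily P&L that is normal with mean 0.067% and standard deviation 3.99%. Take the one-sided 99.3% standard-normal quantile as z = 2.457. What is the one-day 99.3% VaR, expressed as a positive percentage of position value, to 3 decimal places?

VaR = −μ + z·σ = −(0.067%) + 2.457 × 3.99% = 9.736%.

9.736%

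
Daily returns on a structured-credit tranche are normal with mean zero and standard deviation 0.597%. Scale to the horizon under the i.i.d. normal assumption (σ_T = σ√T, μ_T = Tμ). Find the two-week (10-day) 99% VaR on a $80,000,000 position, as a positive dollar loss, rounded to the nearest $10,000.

At 99%, z = 2.326.
σ_{10d} = 0.597% × √10 = 1.888%.
VaR = 2.326 × 1.888% = 4.391%.
On $80,000,000: 0.04391 × $80,000,000 = $3,512,800.

$3,510,000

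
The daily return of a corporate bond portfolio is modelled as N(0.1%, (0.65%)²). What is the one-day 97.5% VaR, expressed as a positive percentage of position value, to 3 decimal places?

1.174%

At 97.5% one-sided, z = 1.960.
VaR = −μ + z·σ = −(0.1%) + 1.960 × 0.65% = 1.174%.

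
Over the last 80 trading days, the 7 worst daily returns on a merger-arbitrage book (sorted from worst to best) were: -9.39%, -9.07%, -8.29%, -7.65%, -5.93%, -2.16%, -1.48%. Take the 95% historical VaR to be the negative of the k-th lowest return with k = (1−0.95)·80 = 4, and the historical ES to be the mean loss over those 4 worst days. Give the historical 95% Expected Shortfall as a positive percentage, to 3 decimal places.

8.600%

The 4 worst returns sum to -34.40%.
ES = −(-34.40%) / 4 = 8.6% ≈ 8.600%.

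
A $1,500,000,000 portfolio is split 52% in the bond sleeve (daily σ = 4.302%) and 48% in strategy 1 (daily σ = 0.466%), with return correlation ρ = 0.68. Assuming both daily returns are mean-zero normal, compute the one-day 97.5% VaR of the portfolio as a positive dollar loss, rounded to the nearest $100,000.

σ_p² = 0.52²·4.302² + 0.48²·0.466² + 2·0.68·0.52·0.48·4.302·0.466 = 5.7349 (%²).
σ_p = √5.7349 = 2.395%.
At 97.5%, z = 1.960.
VaR = 1.960 × 2.395% = 4.694%; on $1,500,000,000 that is $70,410,000.

$70,400,000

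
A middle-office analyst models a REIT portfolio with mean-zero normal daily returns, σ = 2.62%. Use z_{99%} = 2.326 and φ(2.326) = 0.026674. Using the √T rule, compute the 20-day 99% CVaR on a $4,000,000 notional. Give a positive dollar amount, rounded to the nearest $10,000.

σ_{20d} = 2.62% × √20 = 11.717%.
ES multiplier = φ(z)/(1−α) = 0.026674/0.01 = 2.667.
ES = 11.717% × 2.667 = 31.249%; on $4,000,000: $1,249,960.

$1,250,000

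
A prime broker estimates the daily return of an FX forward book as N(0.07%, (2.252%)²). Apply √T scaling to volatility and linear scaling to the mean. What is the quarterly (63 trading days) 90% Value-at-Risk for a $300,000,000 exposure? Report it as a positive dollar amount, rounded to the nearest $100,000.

$55,500,000

At 90%, z = 1.282.
σ_{63d} = 2.252% × √63 = 17.875%; μ_{63d} = 63 × 0.07% = 4.410%.
VaR = −(4.410%) + 1.282 × 17.875% = 18.506%.
On $300,000,000: 0.18506 × $300,000,000 = $55,518,000.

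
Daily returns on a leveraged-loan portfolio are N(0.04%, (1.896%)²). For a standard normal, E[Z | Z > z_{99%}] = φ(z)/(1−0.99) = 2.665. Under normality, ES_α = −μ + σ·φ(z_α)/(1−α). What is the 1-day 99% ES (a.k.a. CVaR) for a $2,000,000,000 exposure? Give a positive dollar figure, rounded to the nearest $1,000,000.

ES = −(0.04%) + 1.896% × 2.665 = 5.013%.
On $2,000,000,000: 0.05013 × $2,000,000,000 = $100,260,000.

$100,000,000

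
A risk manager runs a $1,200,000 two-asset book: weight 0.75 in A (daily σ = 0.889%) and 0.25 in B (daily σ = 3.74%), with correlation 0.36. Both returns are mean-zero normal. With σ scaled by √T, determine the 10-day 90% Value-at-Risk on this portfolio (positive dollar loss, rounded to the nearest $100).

σ_p = √(0.75²·0.889² + 0.25²·3.74² + 2·0.36·0.75·0.25·0.889·3.74) = 1.330%.
σ_{10d} = 1.330% × √10 = 4.206%.
z(90%) = 1.282.
VaR = 1.282 × 4.206% = 5.392%; on $1,200,000 that is $64,704.

$64,700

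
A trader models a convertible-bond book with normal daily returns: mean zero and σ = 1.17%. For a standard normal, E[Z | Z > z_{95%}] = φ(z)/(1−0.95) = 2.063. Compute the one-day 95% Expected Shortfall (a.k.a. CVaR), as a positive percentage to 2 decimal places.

ES = 1.17% × 2.063 = 2.414%.

2.41%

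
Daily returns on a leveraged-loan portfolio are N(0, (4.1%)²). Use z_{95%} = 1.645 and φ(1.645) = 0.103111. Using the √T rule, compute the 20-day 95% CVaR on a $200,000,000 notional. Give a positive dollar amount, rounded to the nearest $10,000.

σ_{20d} = 4.1% × √20 = 18.336%.
ES multiplier = φ(z)/(1−α) = 0.103111/0.05 = 2.062.
ES = 18.336% × 2.062 = 37.809%; on $200,000,000: $75,618,000.

$75,620,000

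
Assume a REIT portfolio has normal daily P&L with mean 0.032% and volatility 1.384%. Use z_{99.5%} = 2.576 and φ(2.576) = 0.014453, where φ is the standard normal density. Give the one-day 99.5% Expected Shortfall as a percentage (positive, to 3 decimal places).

3.969%

Tail multiplier: φ(z)/(1−α) = 0.014453 / 0.005 = 2.891.
ES = −(0.032%) + 1.384% × 2.891 = 3.969%.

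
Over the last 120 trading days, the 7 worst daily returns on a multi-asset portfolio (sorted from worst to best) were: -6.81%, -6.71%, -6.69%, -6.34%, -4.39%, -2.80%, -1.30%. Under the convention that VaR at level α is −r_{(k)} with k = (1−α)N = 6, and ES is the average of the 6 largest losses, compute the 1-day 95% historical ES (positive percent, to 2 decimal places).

The 6 worst returns sum to -33.74%.
ES = −(-33.74%) / 6 = 5.6233…% ≈ 5.62%.

5.62%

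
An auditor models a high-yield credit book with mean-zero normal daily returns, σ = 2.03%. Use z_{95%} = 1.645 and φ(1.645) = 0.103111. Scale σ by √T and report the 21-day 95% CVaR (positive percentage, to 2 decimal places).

19.18%

σ_{21d} = 2.03% × √21 = 9.303%.
ES multiplier = φ(z)/(1−α) = 0.103111/0.05 = 2.062.
ES = 9.303% × 2.062 = 19.183%.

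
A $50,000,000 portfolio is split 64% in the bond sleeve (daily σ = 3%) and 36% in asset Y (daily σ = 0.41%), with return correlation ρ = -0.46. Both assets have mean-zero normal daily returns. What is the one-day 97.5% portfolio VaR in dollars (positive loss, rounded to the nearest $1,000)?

$1,820,000

σ_p² = 0.64²·3² + 0.36²·0.41² + 2·-0.46·0.64·0.36·3·0.41 = 3.4475 (%²).
σ_p = √3.4475 = 1.857%.
At 97.5%, z = 1.960.
VaR = 1.960 × 1.857% = 3.640%; on $50,000,000 that is $1,820,000.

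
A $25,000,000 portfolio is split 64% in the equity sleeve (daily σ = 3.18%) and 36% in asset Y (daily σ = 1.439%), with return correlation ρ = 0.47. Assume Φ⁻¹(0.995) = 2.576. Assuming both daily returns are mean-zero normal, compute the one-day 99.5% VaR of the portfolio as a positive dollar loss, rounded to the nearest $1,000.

$1,497,000

σ_p² = 0.64²·3.18² + 0.36²·1.439² + 2·0.47·0.64·0.36·3.18·1.439 = 5.4015 (%²).
σ_p = √5.4015 = 2.324%.
VaR = 2.576 × 2.324% = 5.987%; on $25,000,000 that is $1,496,750.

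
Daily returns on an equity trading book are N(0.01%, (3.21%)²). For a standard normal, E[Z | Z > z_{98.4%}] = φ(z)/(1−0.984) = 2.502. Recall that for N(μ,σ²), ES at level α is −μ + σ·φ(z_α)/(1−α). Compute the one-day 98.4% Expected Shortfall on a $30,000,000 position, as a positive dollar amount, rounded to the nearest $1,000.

ES = −(0.01%) + 3.21% × 2.502 = 8.021%.
On $30,000,000: 0.08021 × $30,000,000 = $2,406,300.

$2,406,000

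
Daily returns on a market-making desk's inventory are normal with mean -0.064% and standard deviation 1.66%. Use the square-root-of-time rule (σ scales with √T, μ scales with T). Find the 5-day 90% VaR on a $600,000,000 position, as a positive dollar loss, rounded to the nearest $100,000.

At 90%, z = 1.282.
σ_{5d} = 1.66% × √5 = 3.712%; μ_{5d} = 5 × -0.064% = -0.320%.
VaR = −(-0.320%) + 1.282 × 3.712% = 5.079%.
On $600,000,000: 0.05079 × $600,000,000 = $30,474,000.

$30,500,000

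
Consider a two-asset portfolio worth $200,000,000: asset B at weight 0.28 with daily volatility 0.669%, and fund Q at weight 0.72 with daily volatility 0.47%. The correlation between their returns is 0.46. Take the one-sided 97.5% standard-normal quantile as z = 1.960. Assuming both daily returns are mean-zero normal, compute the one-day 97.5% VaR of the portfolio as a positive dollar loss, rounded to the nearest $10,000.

σ_p² = 0.28²·0.669² + 0.72²·0.47² + 2·0.46·0.28·0.72·0.669·0.47 = 0.2079 (%²).
σ_p = √0.2079 = 0.456%.
VaR = 1.960 × 0.456% = 0.894%; on $200,000,000 that is $1,788,000.

$1,790,000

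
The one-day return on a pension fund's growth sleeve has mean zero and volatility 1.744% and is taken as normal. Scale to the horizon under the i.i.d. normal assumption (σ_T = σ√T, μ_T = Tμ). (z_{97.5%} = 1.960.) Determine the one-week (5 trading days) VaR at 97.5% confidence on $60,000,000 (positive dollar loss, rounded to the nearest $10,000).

σ_{5d} = 1.744% × √5 = 3.900%.
VaR = 1.960 × 3.900% = 7.644%.
On $60,000,000: 0.07644 × $60,000,000 = $4,586,400.

$4,590,000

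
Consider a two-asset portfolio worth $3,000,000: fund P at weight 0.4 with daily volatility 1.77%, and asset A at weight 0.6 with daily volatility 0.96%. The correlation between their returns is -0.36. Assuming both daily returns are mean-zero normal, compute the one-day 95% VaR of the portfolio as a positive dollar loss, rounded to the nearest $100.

$36,200

σ_p² = 0.4²·1.77² + 0.6²·0.96² + 2·-0.36·0.4·0.6·1.77·0.96 = 0.5394 (%²).
σ_p = √0.5394 = 0.734%.
At 95%, z = 1.645.
VaR = 1.645 × 0.734% = 1.207%; on $3,000,000 that is $36,210.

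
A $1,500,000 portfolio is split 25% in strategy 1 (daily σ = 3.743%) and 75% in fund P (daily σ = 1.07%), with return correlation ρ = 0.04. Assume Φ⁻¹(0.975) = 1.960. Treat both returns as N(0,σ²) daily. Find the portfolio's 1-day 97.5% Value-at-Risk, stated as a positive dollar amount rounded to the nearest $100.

$37,000

σ_p² = 0.25²·3.743² + 0.75²·1.07² + 2·0.04·0.25·0.75·3.743·1.07 = 1.5797 (%²).
σ_p = √1.5797 = 1.257%.
VaR = 1.960 × 1.257% = 2.464%; on $1,500,000 that is $36,960.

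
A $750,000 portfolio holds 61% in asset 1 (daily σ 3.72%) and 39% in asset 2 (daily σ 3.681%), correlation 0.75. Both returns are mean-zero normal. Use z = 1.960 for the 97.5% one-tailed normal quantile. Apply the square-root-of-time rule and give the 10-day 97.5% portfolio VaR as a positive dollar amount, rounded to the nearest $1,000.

$162,000

σ_p = √(0.61²·3.72² + 0.39²·3.681² + 2·0.75·0.61·0.39·3.72·3.681) = 3.478%.
σ_{10d} = 3.478% × √10 = 10.998%.
VaR = 1.960 × 10.998% = 21.556%; on $750,000 that is $161,670.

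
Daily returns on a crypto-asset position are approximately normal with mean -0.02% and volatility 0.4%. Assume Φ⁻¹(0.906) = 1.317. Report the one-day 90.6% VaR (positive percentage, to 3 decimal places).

VaR = −μ + z·σ = −(-0.02%) + 1.317 × 0.4% = 0.547%.

0.547%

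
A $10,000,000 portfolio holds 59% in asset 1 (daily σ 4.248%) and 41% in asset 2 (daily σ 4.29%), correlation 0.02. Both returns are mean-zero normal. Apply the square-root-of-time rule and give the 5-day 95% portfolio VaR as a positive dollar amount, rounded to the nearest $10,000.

σ_p = √(0.59²·4.248² + 0.41²·4.29² + 2·0.02·0.59·0.41·4.248·4.29) = 3.091%.
σ_{5d} = 3.091% × √5 = 6.912%.
z(95%) = 1.645.
VaR = 1.645 × 6.912% = 11.370%; on $10,000,000 that is $1,137,000.

$1,140,000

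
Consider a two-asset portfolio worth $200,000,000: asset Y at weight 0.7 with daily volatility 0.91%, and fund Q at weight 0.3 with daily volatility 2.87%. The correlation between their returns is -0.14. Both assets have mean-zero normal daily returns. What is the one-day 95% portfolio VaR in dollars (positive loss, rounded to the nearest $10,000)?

σ_p² = 0.7²·0.91² + 0.3²·2.87² + 2·-0.14·0.7·0.3·0.91·2.87 = 0.9935 (%²).
σ_p = √0.9935 = 0.997%.
At 95%, z = 1.645.
VaR = 1.645 × 0.997% = 1.640%; on $200,000,000 that is $3,280,000.

$3,280,000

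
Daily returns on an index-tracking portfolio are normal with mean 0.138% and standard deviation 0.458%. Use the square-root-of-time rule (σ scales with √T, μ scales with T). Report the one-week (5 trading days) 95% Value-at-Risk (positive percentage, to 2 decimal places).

0.99%

At 95%, z = 1.645.
σ_{5d} = 0.458% × √5 = 1.024%; μ_{5d} = 5 × 0.138% = 0.690%.
VaR = −(0.690%) + 1.645 × 1.024% = 0.994%.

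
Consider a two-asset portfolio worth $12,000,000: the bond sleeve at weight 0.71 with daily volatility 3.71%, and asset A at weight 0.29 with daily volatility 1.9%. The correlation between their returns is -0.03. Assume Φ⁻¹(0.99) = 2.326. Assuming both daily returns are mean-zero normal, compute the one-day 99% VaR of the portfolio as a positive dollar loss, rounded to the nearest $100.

$746,600

σ_p² = 0.71²·3.71² + 0.29²·1.9² + 2·-0.03·0.71·0.29·3.71·1.9 = 7.1550 (%²).
σ_p = √7.1550 = 2.675%.
VaR = 2.326 × 2.675% = 6.222%; on $12,000,000 that is $746,640.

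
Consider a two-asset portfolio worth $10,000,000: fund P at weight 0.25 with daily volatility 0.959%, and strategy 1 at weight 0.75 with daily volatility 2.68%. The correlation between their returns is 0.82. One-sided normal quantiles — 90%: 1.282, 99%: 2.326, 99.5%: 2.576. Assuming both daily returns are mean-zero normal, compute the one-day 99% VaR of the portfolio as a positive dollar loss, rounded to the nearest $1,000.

$514,000

σ_p² = 0.25²·0.959² + 0.75²·2.68² + 2·0.82·0.25·0.75·0.959·2.68 = 4.8879 (%²).
σ_p = √4.8879 = 2.211%.
VaR = 2.326 × 2.211% = 5.143%; on $10,000,000 that is $514,300.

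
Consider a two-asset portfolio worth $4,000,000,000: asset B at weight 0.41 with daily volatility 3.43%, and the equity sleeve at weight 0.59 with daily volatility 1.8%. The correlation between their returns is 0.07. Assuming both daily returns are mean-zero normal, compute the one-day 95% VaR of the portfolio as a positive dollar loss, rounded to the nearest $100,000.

σ_p² = 0.41²·3.43² + 0.59²·1.8² + 2·0.07·0.41·0.59·3.43·1.8 = 3.3146 (%²).
σ_p = √3.3146 = 1.821%.
At 95%, z = 1.645.
VaR = 1.645 × 1.821% = 2.996%; on $4,000,000,000 that is $119,840,000.

$119,800,000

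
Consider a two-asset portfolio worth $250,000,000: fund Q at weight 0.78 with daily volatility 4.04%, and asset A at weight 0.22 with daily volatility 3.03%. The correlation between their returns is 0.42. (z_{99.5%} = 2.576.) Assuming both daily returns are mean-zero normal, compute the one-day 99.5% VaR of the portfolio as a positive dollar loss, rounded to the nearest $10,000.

$22,440,000

σ_p² = 0.78²·4.04² + 0.22²·3.03² + 2·0.42·0.78·0.22·4.04·3.03 = 12.1389 (%²).
σ_p = √12.1389 = 3.484%.
VaR = 2.576 × 3.484% = 8.975%; on $250,000,000 that is $22,437,500.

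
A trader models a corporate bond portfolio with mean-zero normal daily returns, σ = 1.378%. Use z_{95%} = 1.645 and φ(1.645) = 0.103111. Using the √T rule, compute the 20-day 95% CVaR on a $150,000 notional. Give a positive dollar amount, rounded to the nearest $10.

σ_{20d} = 1.378% × √20 = 6.163%.
ES multiplier = φ(z)/(1−α) = 0.103111/0.05 = 2.062.
ES = 6.163% × 2.062 = 12.708%; on $150,000: $19,062.

$19,060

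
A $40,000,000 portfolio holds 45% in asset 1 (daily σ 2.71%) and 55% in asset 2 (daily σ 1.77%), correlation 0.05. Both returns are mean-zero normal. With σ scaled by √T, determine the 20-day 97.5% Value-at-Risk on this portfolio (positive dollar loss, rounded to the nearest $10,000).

$5,600,000

σ_p = √(0.45²·2.71² + 0.55²·1.77² + 2·0.05·0.45·0.55·2.71·1.77) = 1.598%.
σ_{20d} = 1.598% × √20 = 7.146%.
z(97.5%) = 1.960.
VaR = 1.960 × 7.146% = 14.006%; on $40,000,000 that is $5,602,400.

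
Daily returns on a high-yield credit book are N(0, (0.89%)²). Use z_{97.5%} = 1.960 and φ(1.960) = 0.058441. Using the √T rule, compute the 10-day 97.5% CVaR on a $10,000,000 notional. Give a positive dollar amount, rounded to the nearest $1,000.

σ_{10d} = 0.89% × √10 = 2.814%.
ES multiplier = φ(z)/(1−α) = 0.058441/0.025 = 2.338.
ES = 2.814% × 2.338 = 6.579%; on $10,000,000: $657,900.

$658,000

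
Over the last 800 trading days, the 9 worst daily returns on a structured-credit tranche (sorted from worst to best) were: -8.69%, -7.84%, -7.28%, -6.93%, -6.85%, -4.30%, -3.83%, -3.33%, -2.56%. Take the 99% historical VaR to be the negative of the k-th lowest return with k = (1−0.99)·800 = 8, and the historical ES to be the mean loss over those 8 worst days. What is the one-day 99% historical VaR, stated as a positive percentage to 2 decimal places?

3.33%

k = 8; the 8th lowest return is -3.33%, so VaR = 3.33%.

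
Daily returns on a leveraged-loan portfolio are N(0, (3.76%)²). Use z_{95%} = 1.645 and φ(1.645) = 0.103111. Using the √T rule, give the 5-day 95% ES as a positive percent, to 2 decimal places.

σ_{5d} = 3.76% × √5 = 8.408%.
ES multiplier = φ(z)/(1−α) = 0.103111/0.05 = 2.062.
ES = 8.408% × 2.062 = 17.337%.

17.34%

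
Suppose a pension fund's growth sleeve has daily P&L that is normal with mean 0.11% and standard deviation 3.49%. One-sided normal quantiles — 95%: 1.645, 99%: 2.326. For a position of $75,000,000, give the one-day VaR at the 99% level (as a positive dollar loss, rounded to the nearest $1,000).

$6,006,000

VaR = −μ + z·σ = −(0.11%) + 2.326 × 3.49% = 8.008%.
On $75,000,000: 0.08008 × $75,000,000 = $6,006,000.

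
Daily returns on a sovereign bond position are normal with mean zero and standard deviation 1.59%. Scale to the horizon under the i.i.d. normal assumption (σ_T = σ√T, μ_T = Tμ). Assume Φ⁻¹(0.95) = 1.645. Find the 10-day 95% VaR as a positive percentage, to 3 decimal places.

8.271%

σ_{10d} = 1.59% × √10 = 5.028%.
VaR = 1.645 × 5.028% = 8.271%.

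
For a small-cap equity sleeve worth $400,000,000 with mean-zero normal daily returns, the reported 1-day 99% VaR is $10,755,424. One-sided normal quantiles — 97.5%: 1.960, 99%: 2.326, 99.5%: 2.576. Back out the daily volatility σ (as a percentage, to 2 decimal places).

1.16%

VaR as a fraction: $10,755,424 / $400,000,000 = 2.689%.
σ = VaR / z = 2.689% / 2.326 = 1.156%.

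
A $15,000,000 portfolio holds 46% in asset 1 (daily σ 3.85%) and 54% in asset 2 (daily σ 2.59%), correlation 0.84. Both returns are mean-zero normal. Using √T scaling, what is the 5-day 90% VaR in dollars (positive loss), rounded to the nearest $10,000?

$1,310,000

σ_p = √(0.46²·3.85² + 0.54²·2.59² + 2·0.84·0.46·0.54·3.85·2.59) = 3.042%.
σ_{5d} = 3.042% × √5 = 6.802%.
z(90%) = 1.282.
VaR = 1.282 × 6.802% = 8.720%; on $15,000,000 that is $1,308,000.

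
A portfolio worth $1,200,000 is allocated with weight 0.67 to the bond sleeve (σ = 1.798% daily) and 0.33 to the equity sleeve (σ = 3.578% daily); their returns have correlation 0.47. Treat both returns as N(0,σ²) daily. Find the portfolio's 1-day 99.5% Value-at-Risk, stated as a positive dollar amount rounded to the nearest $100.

σ_p² = 0.67²·1.798² + 0.33²·3.578² + 2·0.47·0.67·0.33·1.798·3.578 = 4.1824 (%²).
σ_p = √4.1824 = 2.045%.
At 99.5%, z = 2.576.
VaR = 2.576 × 2.045% = 5.268%; on $1,200,000 that is $63,216.

$63,200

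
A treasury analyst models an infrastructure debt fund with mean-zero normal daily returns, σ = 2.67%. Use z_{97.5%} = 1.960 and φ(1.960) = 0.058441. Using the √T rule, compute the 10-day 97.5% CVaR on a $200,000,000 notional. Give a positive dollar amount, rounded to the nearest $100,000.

σ_{10d} = 2.67% × √10 = 8.443%.
ES multiplier = φ(z)/(1−α) = 0.058441/0.025 = 2.338.
ES = 8.443% × 2.338 = 19.740%; on $200,000,000: $39,480,000.

$39,500,000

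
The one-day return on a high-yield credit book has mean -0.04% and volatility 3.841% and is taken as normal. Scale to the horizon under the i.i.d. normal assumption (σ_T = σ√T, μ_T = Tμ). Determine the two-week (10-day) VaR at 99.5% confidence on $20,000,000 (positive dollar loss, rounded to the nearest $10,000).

$6,340,000

At 99.5%, z = 2.576.
σ_{10d} = 3.841% × √10 = 12.146%; μ_{10d} = 10 × -0.04% = -0.400%.
VaR = −(-0.400%) + 2.576 × 12.146% = 31.688%.
On $20,000,000: 0.31688 × $20,000,000 = $6,337,600.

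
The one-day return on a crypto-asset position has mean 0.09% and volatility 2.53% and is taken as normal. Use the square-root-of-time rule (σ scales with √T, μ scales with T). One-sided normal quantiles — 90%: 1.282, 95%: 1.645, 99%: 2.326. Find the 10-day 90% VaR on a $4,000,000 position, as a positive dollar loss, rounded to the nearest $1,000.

σ_{10d} = 2.53% × √10 = 8.001%; μ_{10d} = 10 × 0.09% = 0.900%.
VaR = −(0.900%) + 1.282 × 8.001% = 9.357%.
On $4,000,000: 0.09357 × $4,000,000 = $374,280.

$374,000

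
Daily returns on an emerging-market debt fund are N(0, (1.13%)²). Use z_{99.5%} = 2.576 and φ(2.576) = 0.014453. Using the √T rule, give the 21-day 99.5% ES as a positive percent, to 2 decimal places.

14.97%

σ_{21d} = 1.13% × √21 = 5.178%.
ES multiplier = φ(z)/(1−α) = 0.014453/0.005 = 2.891.
ES = 5.178% × 2.891 = 14.970%.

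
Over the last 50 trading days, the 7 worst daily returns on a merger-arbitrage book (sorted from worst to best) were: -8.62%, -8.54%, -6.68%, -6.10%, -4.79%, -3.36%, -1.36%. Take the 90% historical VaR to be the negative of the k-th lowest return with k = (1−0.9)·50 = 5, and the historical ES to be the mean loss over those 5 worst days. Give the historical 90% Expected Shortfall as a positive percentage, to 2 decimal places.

6.95%

The 5 worst returns sum to -34.73%.
ES = −(-34.73%) / 5 = 6.946% ≈ 6.95%.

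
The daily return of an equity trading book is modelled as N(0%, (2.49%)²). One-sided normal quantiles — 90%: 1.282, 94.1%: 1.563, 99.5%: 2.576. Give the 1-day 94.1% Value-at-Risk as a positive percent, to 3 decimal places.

VaR = z·σ = 1.563 × 2.49% = 3.892%.

3.892%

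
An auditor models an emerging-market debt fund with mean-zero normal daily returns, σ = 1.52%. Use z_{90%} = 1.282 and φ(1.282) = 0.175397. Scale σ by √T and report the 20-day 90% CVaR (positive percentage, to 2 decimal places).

σ_{20d} = 1.52% × √20 = 6.798%.
ES multiplier = φ(z)/(1−α) = 0.175397/0.1 = 1.754.
ES = 6.798% × 1.754 = 11.924%.

11.92%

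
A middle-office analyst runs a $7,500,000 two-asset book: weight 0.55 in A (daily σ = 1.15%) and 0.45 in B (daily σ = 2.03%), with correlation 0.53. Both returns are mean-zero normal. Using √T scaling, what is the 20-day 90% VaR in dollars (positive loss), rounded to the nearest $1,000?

σ_p = √(0.55²·1.15² + 0.45²·2.03² + 2·0.53·0.55·0.45·1.15·2.03) = 1.359%.
σ_{20d} = 1.359% × √20 = 6.078%.
z(90%) = 1.282.
VaR = 1.282 × 6.078% = 7.792%; on $7,500,000 that is $584,400.

$584,000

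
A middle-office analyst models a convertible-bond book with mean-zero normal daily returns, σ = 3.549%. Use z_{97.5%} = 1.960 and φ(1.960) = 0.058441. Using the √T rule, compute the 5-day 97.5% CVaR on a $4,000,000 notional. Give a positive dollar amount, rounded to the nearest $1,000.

$742,000

σ_{5d} = 3.549% × √5 = 7.936%.
ES multiplier = φ(z)/(1−α) = 0.058441/0.025 = 2.338.
ES = 7.936% × 2.338 = 18.554%; on $4,000,000: $742,160.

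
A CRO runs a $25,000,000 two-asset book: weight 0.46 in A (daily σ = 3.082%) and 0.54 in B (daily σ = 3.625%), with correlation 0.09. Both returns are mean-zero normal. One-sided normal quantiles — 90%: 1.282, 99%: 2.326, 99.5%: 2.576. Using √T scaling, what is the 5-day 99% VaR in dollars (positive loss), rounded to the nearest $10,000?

$3,270,000

σ_p = √(0.46²·3.082² + 0.54²·3.625² + 2·0.09·0.46·0.54·3.082·3.625) = 2.518%.
σ_{5d} = 2.518% × √5 = 5.630%.
VaR = 2.326 × 5.630% = 13.095%; on $25,000,000 that is $3,273,750.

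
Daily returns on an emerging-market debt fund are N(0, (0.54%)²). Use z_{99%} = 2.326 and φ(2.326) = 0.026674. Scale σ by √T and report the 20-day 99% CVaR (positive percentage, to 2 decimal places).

σ_{20d} = 0.54% × √20 = 2.415%.
ES multiplier = φ(z)/(1−α) = 0.026674/0.01 = 2.667.
ES = 2.415% × 2.667 = 6.441%.

6.44%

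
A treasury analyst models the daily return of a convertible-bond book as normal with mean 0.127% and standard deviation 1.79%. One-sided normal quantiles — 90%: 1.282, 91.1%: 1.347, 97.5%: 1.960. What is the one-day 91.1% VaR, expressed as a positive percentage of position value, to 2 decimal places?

VaR = −μ + z·σ = −(0.127%) + 1.347 × 1.79% = 2.284%.

2.28%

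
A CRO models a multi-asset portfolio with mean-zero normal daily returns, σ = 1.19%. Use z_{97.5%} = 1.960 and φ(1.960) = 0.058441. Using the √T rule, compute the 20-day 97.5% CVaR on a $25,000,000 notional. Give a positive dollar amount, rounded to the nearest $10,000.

σ_{20d} = 1.19% × √20 = 5.322%.
ES multiplier = φ(z)/(1−α) = 0.058441/0.025 = 2.338.
ES = 5.322% × 2.338 = 12.443%; on $25,000,000: $3,110,750.

$3,110,000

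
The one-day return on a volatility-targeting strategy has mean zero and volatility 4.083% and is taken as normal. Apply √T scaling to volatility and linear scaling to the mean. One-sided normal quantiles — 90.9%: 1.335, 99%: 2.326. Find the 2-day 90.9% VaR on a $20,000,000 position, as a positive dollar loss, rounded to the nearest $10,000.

σ_{2d} = 4.083% × √2 = 5.774%.
VaR = 1.335 × 5.774% = 7.708%.
On $20,000,000: 0.07708 × $20,000,000 = $1,541,600.

$1,540,000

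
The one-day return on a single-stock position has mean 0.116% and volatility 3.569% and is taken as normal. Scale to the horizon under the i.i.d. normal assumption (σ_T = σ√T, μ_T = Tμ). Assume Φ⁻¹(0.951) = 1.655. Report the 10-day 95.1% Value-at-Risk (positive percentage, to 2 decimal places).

σ_{10d} = 3.569% × √10 = 11.286%; μ_{10d} = 10 × 0.116% = 1.160%.
VaR = −(1.160%) + 1.655 × 11.286% = 17.518%.

17.52%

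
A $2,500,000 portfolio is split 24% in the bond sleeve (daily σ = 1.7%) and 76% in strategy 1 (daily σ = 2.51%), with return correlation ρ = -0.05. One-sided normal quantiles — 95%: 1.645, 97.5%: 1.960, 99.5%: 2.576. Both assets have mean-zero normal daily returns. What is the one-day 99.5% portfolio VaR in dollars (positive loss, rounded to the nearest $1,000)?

σ_p² = 0.24²·1.7² + 0.76²·2.51² + 2·-0.05·0.24·0.76·1.7·2.51 = 3.7276 (%²).
σ_p = √3.7276 = 1.931%.
VaR = 2.576 × 1.931% = 4.974%; on $2,500,000 that is $124,350.

$124,000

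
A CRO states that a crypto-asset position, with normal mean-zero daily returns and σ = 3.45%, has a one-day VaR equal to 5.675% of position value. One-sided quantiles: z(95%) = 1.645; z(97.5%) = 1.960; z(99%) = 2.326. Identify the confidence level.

Implied z = VaR/σ = 5.675 / 3.45 = 1.645.
This matches z(95%) = 1.645.

95%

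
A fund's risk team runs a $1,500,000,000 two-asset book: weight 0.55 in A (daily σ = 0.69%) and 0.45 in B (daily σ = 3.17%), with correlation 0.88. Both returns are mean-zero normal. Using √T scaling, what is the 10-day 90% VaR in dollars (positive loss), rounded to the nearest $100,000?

σ_p = √(0.55²·0.69² + 0.45²·3.17² + 2·0.88·0.55·0.45·0.69·3.17) = 1.770%.
σ_{10d} = 1.770% × √10 = 5.597%.
z(90%) = 1.282.
VaR = 1.282 × 5.597% = 7.175%; on $1,500,000,000 that is $107,625,000.

$107,600,000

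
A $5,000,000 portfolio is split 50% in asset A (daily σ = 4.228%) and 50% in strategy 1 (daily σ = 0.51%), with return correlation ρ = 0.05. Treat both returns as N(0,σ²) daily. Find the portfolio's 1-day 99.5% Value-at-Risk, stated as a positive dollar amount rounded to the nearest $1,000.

σ_p² = 0.5²·4.228² + 0.5²·0.51² + 2·0.05·0.5·0.5·4.228·0.51 = 4.5879 (%²).
σ_p = √4.5879 = 2.142%.
At 99.5%, z = 2.576.
VaR = 2.576 × 2.142% = 5.518%; on $5,000,000 that is $275,900.

$276,000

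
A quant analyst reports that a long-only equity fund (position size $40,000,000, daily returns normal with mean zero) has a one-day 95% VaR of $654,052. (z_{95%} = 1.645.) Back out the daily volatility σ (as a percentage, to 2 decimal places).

VaR as a fraction: $654,052 / $40,000,000 = 1.635%.
σ = VaR / z = 1.635% / 1.645 = 0.994%.

0.99%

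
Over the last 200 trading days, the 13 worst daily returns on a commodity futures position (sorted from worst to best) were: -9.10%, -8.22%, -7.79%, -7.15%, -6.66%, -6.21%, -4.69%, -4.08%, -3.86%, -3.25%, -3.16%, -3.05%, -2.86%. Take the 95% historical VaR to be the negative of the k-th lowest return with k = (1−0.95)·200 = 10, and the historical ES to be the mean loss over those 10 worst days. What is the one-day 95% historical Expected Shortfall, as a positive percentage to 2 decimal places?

6.10%

The 10 worst returns sum to -61.01%.
ES = −(-61.01%) / 10 = 6.101% ≈ 6.10%.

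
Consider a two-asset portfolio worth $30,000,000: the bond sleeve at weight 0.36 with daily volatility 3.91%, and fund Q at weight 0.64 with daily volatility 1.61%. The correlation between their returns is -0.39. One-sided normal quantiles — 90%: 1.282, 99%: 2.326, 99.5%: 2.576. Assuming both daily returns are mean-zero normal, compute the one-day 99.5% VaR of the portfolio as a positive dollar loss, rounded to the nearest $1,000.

σ_p² = 0.36²·3.91² + 0.64²·1.61² + 2·-0.39·0.36·0.64·3.91·1.61 = 1.9118 (%²).
σ_p = √1.9118 = 1.383%.
VaR = 2.576 × 1.383% = 3.563%; on $30,000,000 that is $1,068,900.

$1,069,000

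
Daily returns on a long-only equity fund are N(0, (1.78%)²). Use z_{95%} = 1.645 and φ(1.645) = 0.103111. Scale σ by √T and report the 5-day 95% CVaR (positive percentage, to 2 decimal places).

8.21%

σ_{5d} = 1.78% × √5 = 3.980%.
ES multiplier = φ(z)/(1−α) = 0.103111/0.05 = 2.062.
ES = 3.980% × 2.062 = 8.207%.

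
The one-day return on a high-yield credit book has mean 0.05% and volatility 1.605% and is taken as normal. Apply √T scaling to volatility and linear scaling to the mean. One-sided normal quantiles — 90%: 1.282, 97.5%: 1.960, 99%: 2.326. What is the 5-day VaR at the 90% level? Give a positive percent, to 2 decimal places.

4.35%

σ_{5d} = 1.605% × √5 = 3.589%; μ_{5d} = 5 × 0.05% = 0.250%.
VaR = −(0.250%) + 1.282 × 3.589% = 4.351%.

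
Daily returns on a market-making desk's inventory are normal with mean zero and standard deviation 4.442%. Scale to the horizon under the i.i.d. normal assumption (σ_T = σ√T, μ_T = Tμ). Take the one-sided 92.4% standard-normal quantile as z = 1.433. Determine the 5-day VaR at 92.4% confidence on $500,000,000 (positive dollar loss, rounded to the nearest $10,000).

σ_{5d} = 4.442% × √5 = 9.933%.
VaR = 1.433 × 9.933% = 14.234%.
On $500,000,000: 0.14234 × $500,000,000 = $71,170,000.

$71,170,000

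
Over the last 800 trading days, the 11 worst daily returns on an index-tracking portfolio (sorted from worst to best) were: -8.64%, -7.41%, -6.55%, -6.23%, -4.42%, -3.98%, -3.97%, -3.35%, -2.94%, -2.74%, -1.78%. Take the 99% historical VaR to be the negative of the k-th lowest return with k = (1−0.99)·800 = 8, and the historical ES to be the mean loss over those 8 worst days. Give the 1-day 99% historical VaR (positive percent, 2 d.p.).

3.35%

k = 8; the 8th lowest return is -3.35%, so VaR = 3.35%.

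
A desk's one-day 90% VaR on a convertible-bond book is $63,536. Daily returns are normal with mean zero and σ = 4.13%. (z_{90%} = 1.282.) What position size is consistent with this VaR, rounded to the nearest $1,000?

$1,200,000

VaR as a fraction of value: z·σ = 1.282 × 4.13% = 5.29466%.
Position = $63,536 / 0.0529466 = $1,200,002.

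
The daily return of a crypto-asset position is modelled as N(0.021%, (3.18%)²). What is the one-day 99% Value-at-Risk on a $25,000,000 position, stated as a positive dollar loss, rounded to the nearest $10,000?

$1,840,000

At 99% one-sided, z = 2.326.
VaR = −μ + z·σ = −(0.021%) + 2.326 × 3.18% = 7.376%.
On $25,000,000: 0.07376 × $25,000,000 = $1,844,000.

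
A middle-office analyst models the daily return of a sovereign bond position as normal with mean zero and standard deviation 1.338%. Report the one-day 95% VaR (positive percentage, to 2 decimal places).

At 95% one-sided, z = 1.645.
VaR = z·σ = 1.645 × 1.338% = 2.201%.

2.20%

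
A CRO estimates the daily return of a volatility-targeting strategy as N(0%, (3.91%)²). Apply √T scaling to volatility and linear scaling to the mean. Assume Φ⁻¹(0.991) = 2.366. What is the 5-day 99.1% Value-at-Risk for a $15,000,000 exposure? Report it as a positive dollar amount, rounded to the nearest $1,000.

σ_{5d} = 3.91% × √5 = 8.743%.
VaR = 2.366 × 8.743% = 20.686%.
On $15,000,000: 0.20686 × $15,000,000 = $3,102,900.

$3,103,000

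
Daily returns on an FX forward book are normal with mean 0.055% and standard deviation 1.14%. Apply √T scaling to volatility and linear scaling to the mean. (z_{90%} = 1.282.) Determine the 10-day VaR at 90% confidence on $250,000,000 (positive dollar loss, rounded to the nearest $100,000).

σ_{10d} = 1.14% × √10 = 3.605%; μ_{10d} = 10 × 0.055% = 0.550%.
VaR = −(0.550%) + 1.282 × 3.605% = 4.072%.
On $250,000,000: 0.04072 × $250,000,000 = $10,180,000.

$10,200,000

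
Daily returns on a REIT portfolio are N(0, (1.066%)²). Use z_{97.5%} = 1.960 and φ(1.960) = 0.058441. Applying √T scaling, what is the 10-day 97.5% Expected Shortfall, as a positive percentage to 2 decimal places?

7.88%

σ_{10d} = 1.066% × √10 = 3.371%.
ES multiplier = φ(z)/(1−α) = 0.058441/0.025 = 2.338.
ES = 3.371% × 2.338 = 7.881%.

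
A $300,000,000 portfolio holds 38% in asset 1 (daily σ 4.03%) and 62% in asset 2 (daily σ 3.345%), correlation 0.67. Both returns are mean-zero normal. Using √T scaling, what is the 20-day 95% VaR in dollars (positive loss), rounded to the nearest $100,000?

$72,900,000

σ_p = √(0.38²·4.03² + 0.62²·3.345² + 2·0.67·0.38·0.62·4.03·3.345) = 3.302%.
σ_{20d} = 3.302% × √20 = 14.767%.
z(95%) = 1.645.
VaR = 1.645 × 14.767% = 24.292%; on $300,000,000 that is $72,876,000.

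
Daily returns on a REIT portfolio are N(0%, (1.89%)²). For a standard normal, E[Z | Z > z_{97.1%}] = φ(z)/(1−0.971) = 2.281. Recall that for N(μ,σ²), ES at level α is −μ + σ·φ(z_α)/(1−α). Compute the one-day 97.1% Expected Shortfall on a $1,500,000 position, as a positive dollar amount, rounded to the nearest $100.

ES = 1.89% × 2.281 = 4.311%.
On $1,500,000: 0.04311 × $1,500,000 = $64,665.

$64,700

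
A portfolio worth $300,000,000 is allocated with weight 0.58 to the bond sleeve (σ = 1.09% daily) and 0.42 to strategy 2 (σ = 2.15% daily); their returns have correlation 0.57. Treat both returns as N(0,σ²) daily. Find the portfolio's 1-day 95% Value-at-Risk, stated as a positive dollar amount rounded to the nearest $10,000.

$6,740,000

σ_p² = 0.58²·1.09² + 0.42²·2.15² + 2·0.57·0.58·0.42·1.09·2.15 = 1.8659 (%²).
σ_p = √1.8659 = 1.366%.
At 95%, z = 1.645.
VaR = 1.645 × 1.366% = 2.247%; on $300,000,000 that is $6,741,000.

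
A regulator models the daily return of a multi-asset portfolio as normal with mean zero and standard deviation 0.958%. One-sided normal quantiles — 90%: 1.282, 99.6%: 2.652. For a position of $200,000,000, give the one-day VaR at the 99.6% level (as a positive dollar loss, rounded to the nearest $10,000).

$5,080,000

VaR = z·σ = 2.652 × 0.958% = 2.541%.
On $200,000,000: 0.02541 × $200,000,000 = $5,082,000.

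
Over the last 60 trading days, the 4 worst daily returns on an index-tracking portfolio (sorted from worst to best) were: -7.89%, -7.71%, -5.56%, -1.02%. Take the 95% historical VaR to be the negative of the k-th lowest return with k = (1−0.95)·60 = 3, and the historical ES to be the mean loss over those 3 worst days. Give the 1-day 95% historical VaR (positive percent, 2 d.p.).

k = 3; the 3rd lowest return is -5.56%, so VaR = 5.56%.

5.56%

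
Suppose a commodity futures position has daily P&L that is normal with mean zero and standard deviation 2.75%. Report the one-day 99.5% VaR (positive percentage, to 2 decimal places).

At 99.5% one-sided, z = 2.576.
VaR = z·σ = 2.576 × 2.75% = 7.084%.

7.08%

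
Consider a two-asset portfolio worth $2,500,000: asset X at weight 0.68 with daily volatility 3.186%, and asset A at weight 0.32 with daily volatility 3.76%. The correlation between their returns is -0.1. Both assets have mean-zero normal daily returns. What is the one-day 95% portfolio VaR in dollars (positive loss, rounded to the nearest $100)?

σ_p² = 0.68²·3.186² + 0.32²·3.76² + 2·-0.1·0.68·0.32·3.186·3.76 = 5.6200 (%²).
σ_p = √5.6200 = 2.371%.
At 95%, z = 1.645.
VaR = 1.645 × 2.371% = 3.900%; on $2,500,000 that is $97,500.

$97,500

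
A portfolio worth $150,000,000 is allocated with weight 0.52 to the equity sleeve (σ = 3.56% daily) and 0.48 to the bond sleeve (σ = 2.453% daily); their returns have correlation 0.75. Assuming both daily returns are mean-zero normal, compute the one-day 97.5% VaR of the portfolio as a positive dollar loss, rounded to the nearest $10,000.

$8,360,000

σ_p² = 0.52²·3.56² + 0.48²·2.453² + 2·0.75·0.52·0.48·3.56·2.453 = 8.0828 (%²).
σ_p = √8.0828 = 2.843%.
At 97.5%, z = 1.960.
VaR = 1.960 × 2.843% = 5.572%; on $150,000,000 that is $8,358,000.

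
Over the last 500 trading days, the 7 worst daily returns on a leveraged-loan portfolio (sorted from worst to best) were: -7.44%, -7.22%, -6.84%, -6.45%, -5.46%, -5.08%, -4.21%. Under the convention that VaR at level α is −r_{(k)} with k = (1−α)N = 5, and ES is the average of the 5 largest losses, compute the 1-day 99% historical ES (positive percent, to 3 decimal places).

The 5 worst returns sum to -33.41%.
ES = −(-33.41%) / 5 = 6.682%.

6.682%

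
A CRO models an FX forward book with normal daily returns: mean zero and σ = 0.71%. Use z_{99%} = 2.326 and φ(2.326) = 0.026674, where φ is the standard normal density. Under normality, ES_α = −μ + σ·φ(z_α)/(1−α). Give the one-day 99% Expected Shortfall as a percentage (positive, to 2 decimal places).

Tail multiplier: φ(z)/(1−α) = 0.026674 / 0.01 = 2.667.
ES = 0.71% × 2.667 = 1.894%.

1.89%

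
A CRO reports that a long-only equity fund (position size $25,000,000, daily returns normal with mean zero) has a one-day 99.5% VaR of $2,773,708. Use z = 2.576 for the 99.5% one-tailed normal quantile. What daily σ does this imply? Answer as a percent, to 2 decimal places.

VaR as a fraction: $2,773,708 / $25,000,000 = 11.095%.
σ = VaR / z = 11.095% / 2.576 = 4.307%.

4.31%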